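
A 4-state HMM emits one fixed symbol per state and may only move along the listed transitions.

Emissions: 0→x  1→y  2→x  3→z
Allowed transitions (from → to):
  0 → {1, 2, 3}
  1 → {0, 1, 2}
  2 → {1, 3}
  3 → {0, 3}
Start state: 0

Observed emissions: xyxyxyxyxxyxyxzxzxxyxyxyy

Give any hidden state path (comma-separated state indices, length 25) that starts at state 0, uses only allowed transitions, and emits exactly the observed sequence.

0,1,2,1,2,1,2,1,0,2,1,2,1,2,3,0,3,0,2,1,2,1,2,1,1

  0: obs=x cand={0,2} pick 0 [start]
  1: obs=y cand={1} pick 1 [0->1 ok]
  2: obs=x cand={0,2} pick 2 [1->2 ok]
  3: obs=y cand={1} pick 1 [2->1 ok]
  4: obs=x cand={0,2} pick 2 [1->2 ok]
  5: obs=y cand={1} pick 1 [2->1 ok]
  6: obs=x cand={0,2} pick 2 [1->2 ok]
  7: obs=y cand={1} pick 1 [2->1 ok]
  8: obs=x cand={0,2} pick 0 [1->0 ok]
  9: obs=x cand={0,2} pick 2 [0->2 ok]
  10: obs=y cand={1} pick 1 [2->1 ok]
  11: obs=x cand={0,2} pick 2 [1->2 ok]
  12: obs=y cand={1} pick 1 [2->1 ok]
  13: obs=x cand={0,2} pick 2 [1->2 ok]
  14: obs=z cand={3} pick 3 [2->3 ok]
  15: obs=x cand={0,2} pick 0 [3->0 ok]
  16: obs=z cand={3} pick 3 [0->3 ok]
  17: obs=x cand={0,2} pick 0 [3->0 ok]
  18: obs=x cand={0,2} pick 2 [0->2 ok]
  19: obs=y cand={1} pick 1 [2->1 ok]
  20: obs=x cand={0,2} pick 2 [1->2 ok]
  21: obs=y cand={1} pick 1 [2->1 ok]
  22: obs=x cand={0,2} pick 2 [1->2 ok]
  23: obs=y cand={1} pick 1 [2->1 ok]
  24: obs=y cand={1} pick 1 [1->1 ok]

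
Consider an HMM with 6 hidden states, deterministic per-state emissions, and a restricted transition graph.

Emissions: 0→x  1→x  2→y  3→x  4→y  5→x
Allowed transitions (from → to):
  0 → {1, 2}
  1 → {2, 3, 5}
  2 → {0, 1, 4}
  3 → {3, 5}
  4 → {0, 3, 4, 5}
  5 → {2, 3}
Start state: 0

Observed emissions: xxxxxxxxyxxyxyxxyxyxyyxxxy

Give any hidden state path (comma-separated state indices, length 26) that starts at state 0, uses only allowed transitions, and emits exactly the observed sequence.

  t0 'x' -> {0,1,3,5}, take 0 (start)
  t1 'x' -> {0,1,3,5}, take 1 (0->1 ok)
  t2 'x' -> {0,1,3,5}, take 5 (1->5 ok)
  t3 'x' -> {0,1,3,5}, take 3 (5->3 ok)
  t4 'x' -> {0,1,3,5}, take 3 (3->3 ok)
  t5 'x' -> {0,1,3,5}, take 5 (3->5 ok)
  t6 'x' -> {0,1,3,5}, take 3 (5->3 ok)
  t7 'x' -> {0,1,3,5}, take 5 (3->5 ok)
  t8 'y' -> {2,4}, take 2 (5->2 ok)
  t9 'x' -> {0,1,3,5}, take 0 (2->0 ok)
  t10 'x' -> {0,1,3,5}, take 1 (0->1 ok)
  t11 'y' -> {2,4}, take 2 (1->2 ok)
  t12 'x' -> {0,1,3,5}, take 1 (2->1 ok)
  t13 'y' -> {2,4}, take 2 (1->2 ok)
  t14 'x' -> {0,1,3,5}, take 1 (2->1 ok)
  t15 'x' -> {0,1,3,5}, take 5 (1->5 ok)
  t16 'y' -> {2,4}, take 2 (5->2 ok)
  t17 'x' -> {0,1,3,5}, take 1 (2->1 ok)
  t18 'y' -> {2,4}, take 2 (1->2 ok)
  t19 'x' -> {0,1,3,5}, take 1 (2->1 ok)
  t20 'y' -> {2,4}, take 2 (1->2 ok)
  t21 'y' -> {2,4}, take 4 (2->4 ok)
  t22 'x' -> {0,1,3,5}, take 3 (4->3 ok)
  t23 'x' -> {0,1,3,5}, take 3 (3->3 ok)
  t24 'x' -> {0,1,3,5}, take 5 (3->5 ok)
  t25 'y' -> {2,4}, take 2 (5->2 ok)

0,1,5,3,3,5,3,5,2,0,1,2,1,2,1,5,2,1,2,1,2,4,3,3,5,2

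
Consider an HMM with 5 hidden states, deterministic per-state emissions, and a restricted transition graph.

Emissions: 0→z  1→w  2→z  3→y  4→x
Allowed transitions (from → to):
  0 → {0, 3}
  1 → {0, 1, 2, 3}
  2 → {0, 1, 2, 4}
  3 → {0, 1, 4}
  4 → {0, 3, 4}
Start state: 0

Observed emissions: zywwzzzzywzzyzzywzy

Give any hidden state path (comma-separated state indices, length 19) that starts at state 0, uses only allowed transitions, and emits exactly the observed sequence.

  t0 'z' -> {0,2}, take 0 (start)
  t1 'y' -> {3}, take 3 (0->3 ok)
  t2 'w' -> {1}, take 1 (3->1 ok)
  t3 'w' -> {1}, take 1 (1->1 ok)
  t4 'z' -> {0,2}, take 2 (1->2 ok)
  t5 'z' -> {0,2}, take 2 (2->2 ok)
  t6 'z' -> {0,2}, take 0 (2->0 ok)
  t7 'z' -> {0,2}, take 0 (0->0 ok)
  t8 'y' -> {3}, take 3 (0->3 ok)
  t9 'w' -> {1}, take 1 (3->1 ok)
  t10 'z' -> {0,2}, take 2 (1->2 ok)
  t11 'z' -> {0,2}, take 0 (2->0 ok)
  t12 'y' -> {3}, take 3 (0->3 ok)
  t13 'z' -> {0,2}, take 0 (3->0 ok)
  t14 'z' -> {0,2}, take 0 (0->0 ok)
  t15 'y' -> {3}, take 3 (0->3 ok)
  t16 'w' -> {1}, take 1 (3->1 ok)
  t17 'z' -> {0,2}, take 0 (1->0 ok)
  t18 'y' -> {3}, take 3 (0->3 ok)

0,3,1,1,2,2,0,0,3,1,2,0,3,0,0,3,1,0,3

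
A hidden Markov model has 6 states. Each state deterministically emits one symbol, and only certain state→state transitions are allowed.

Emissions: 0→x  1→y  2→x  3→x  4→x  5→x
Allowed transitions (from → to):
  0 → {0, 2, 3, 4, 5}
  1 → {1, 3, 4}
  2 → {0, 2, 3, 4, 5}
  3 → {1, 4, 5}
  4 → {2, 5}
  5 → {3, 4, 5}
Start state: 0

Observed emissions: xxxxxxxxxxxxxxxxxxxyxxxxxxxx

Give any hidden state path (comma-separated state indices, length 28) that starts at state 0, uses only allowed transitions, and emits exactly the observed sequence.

0,5,4,5,5,4,2,0,0,4,5,5,3,5,5,3,4,5,3,1,4,5,5,3,4,2,0,2

  0: obs=x cand={0,2,3,4,5} pick 0 [start]
  1: obs=x cand={0,2,3,4,5} pick 5 [0->5 ok]
  2: obs=x cand={0,2,3,4,5} pick 4 [5->4 ok]
  3: obs=x cand={0,2,3,4,5} pick 5 [4->5 ok]
  4: obs=x cand={0,2,3,4,5} pick 5 [5->5 ok]
  5: obs=x cand={0,2,3,4,5} pick 4 [5->4 ok]
  6: obs=x cand={0,2,3,4,5} pick 2 [4->2 ok]
  7: obs=x cand={0,2,3,4,5} pick 0 [2->0 ok]
  8: obs=x cand={0,2,3,4,5} pick 0 [0->0 ok]
  9: obs=x cand={0,2,3,4,5} pick 4 [0->4 ok]
  10: obs=x cand={0,2,3,4,5} pick 5 [4->5 ok]
  11: obs=x cand={0,2,3,4,5} pick 5 [5->5 ok]
  12: obs=x cand={0,2,3,4,5} pick 3 [5->3 ok]
  13: obs=x cand={0,2,3,4,5} pick 5 [3->5 ok]
  14: obs=x cand={0,2,3,4,5} pick 5 [5->5 ok]
  15: obs=x cand={0,2,3,4,5} pick 3 [5->3 ok]
  16: obs=x cand={0,2,3,4,5} pick 4 [3->4 ok]
  17: obs=x cand={0,2,3,4,5} pick 5 [4->5 ok]
  18: obs=x cand={0,2,3,4,5} pick 3 [5->3 ok]
  19: obs=y cand={1} pick 1 [3->1 ok]
  20: obs=x cand={0,2,3,4,5} pick 4 [1->4 ok]
  21: obs=x cand={0,2,3,4,5} pick 5 [4->5 ok]
  22: obs=x cand={0,2,3,4,5} pick 5 [5->5 ok]
  23: obs=x cand={0,2,3,4,5} pick 3 [5->3 ok]
  24: obs=x cand={0,2,3,4,5} pick 4 [3->4 ok]
  25: obs=x cand={0,2,3,4,5} pick 2 [4->2 ok]
  26: obs=x cand={0,2,3,4,5} pick 0 [2->0 ok]
  27: obs=x cand={0,2,3,4,5} pick 2 [0->2 ok]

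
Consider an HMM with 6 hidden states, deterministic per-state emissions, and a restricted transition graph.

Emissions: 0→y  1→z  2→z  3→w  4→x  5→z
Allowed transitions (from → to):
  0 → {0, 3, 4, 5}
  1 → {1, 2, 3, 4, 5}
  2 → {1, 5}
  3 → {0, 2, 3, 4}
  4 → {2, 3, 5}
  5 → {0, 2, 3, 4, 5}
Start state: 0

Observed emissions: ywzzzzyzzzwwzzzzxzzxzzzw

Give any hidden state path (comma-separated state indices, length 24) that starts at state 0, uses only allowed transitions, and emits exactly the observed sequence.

0,3,2,1,1,5,0,5,2,1,3,3,2,5,2,1,4,2,1,4,2,1,5,3

  t0 'y' -> {0}, take 0 (start)
  t1 'w' -> {3}, take 3 (0->3 ok)
  t2 'z' -> {1,2,5}, take 2 (3->2 ok)
  t3 'z' -> {1,2,5}, take 1 (2->1 ok)
  t4 'z' -> {1,2,5}, take 1 (1->1 ok)
  t5 'z' -> {1,2,5}, take 5 (1->5 ok)
  t6 'y' -> {0}, take 0 (5->0 ok)
  t7 'z' -> {1,2,5}, take 5 (0->5 ok)
  t8 'z' -> {1,2,5}, take 2 (5->2 ok)
  t9 'z' -> {1,2,5}, take 1 (2->1 ok)
  t10 'w' -> {3}, take 3 (1->3 ok)
  t11 'w' -> {3}, take 3 (3->3 ok)
  t12 'z' -> {1,2,5}, take 2 (3->2 ok)
  t13 'z' -> {1,2,5}, take 5 (2->5 ok)
  t14 'z' -> {1,2,5}, take 2 (5->2 ok)
  t15 'z' -> {1,2,5}, take 1 (2->1 ok)
  t16 'x' -> {4}, take 4 (1->4 ok)
  t17 'z' -> {1,2,5}, take 2 (4->2 ok)
  t18 'z' -> {1,2,5}, take 1 (2->1 ok)
  t19 'x' -> {4}, take 4 (1->4 ok)
  t20 'z' -> {1,2,5}, take 2 (4->2 ok)
  t21 'z' -> {1,2,5}, take 1 (2->1 ok)
  t22 'z' -> {1,2,5}, take 5 (1->5 ok)
  t23 'w' -> {3}, take 3 (5->3 ok)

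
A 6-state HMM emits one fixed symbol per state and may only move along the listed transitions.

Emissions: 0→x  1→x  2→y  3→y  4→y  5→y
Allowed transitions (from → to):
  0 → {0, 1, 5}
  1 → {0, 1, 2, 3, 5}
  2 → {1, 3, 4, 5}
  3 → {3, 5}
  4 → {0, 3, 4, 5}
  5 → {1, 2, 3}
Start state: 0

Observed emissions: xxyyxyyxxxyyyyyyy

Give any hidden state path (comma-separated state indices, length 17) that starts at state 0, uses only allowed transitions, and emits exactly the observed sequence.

  0: obs=x cand={0,1} pick 0 [start]
  1: obs=x cand={0,1} pick 1 [0->1 ok]
  2: obs=y cand={2,3,4,5} pick 5 [1->5 ok]
  3: obs=y cand={2,3,4,5} pick 2 [5->2 ok]
  4: obs=x cand={0,1} pick 1 [2->1 ok]
  5: obs=y cand={2,3,4,5} pick 3 [1->3 ok]
  6: obs=y cand={2,3,4,5} pick 5 [3->5 ok]
  7: obs=x cand={0,1} pick 1 [5->1 ok]
  8: obs=x cand={0,1} pick 0 [1->0 ok]
  9: obs=x cand={0,1} pick 1 [0->1 ok]
  10: obs=y cand={2,3,4,5} pick 2 [1->2 ok]
  11: obs=y cand={2,3,4,5} pick 5 [2->5 ok]
  12: obs=y cand={2,3,4,5} pick 2 [5->2 ok]
  13: obs=y cand={2,3,4,5} pick 5 [2->5 ok]
  14: obs=y cand={2,3,4,5} pick 3 [5->3 ok]
  15: obs=y cand={2,3,4,5} pick 3 [3->3 ok]
  16: obs=y cand={2,3,4,5} pick 3 [3->3 ok]

0,1,5,2,1,3,5,1,0,1,2,5,2,5,3,3,3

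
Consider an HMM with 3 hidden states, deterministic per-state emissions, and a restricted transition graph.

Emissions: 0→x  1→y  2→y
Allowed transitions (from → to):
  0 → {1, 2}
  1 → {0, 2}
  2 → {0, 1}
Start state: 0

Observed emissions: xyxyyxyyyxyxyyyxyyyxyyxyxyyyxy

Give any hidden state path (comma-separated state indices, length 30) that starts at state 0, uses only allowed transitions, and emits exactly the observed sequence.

  pos 0: x in {0}, choose 0; start
  pos 1: y in {1,2}, choose 1; 0->1 ok
  pos 2: x in {0}, choose 0; 1->0 ok
  pos 3: y in {1,2}, choose 1; 0->1 ok
  pos 4: y in {1,2}, choose 2; 1->2 ok
  pos 5: x in {0}, choose 0; 2->0 ok
  pos 6: y in {1,2}, choose 2; 0->2 ok
  pos 7: y in {1,2}, choose 1; 2->1 ok
  pos 8: y in {1,2}, choose 2; 1->2 ok
  pos 9: x in {0}, choose 0; 2->0 ok
  pos 10: y in {1,2}, choose 1; 0->1 ok
  pos 11: x in {0}, choose 0; 1->0 ok
  pos 12: y in {1,2}, choose 1; 0->1 ok
  pos 13: y in {1,2}, choose 2; 1->2 ok
  pos 14: y in {1,2}, choose 1; 2->1 ok
  pos 15: x in {0}, choose 0; 1->0 ok
  pos 16: y in {1,2}, choose 1; 0->1 ok
  pos 17: y in {1,2}, choose 2; 1->2 ok
  pos 18: y in {1,2}, choose 1; 2->1 ok
  pos 19: x in {0}, choose 0; 1->0 ok
  pos 20: y in {1,2}, choose 2; 0->2 ok
  pos 21: y in {1,2}, choose 1; 2->1 ok
  pos 22: x in {0}, choose 0; 1->0 ok
  pos 23: y in {1,2}, choose 2; 0->2 ok
  pos 24: x in {0}, choose 0; 2->0 ok
  pos 25: y in {1,2}, choose 1; 0->1 ok
  pos 26: y in {1,2}, choose 2; 1->2 ok
  pos 27: y in {1,2}, choose 1; 2->1 ok
  pos 28: x in {0}, choose 0; 1->0 ok
  pos 29: y in {1,2}, choose 1; 0->1 ok

0,1,0,1,2,0,2,1,2,0,1,0,1,2,1,0,1,2,1,0,2,1,0,2,0,1,2,1,0,1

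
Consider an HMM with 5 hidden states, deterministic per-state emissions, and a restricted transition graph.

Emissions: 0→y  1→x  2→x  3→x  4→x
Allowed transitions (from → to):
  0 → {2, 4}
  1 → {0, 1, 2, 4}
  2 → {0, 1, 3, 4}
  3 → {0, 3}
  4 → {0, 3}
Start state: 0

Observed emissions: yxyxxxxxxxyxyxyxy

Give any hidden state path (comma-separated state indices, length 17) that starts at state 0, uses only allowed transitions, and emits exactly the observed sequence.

  pos 0: y in {0}, choose 0; start
  pos 1: x in {1,2,3,4}, choose 4; 0->4 ok
  pos 2: y in {0}, choose 0; 4->0 ok
  pos 3: x in {1,2,3,4}, choose 2; 0->2 ok
  pos 4: x in {1,2,3,4}, choose 1; 2->1 ok
  pos 5: x in {1,2,3,4}, choose 4; 1->4 ok
  pos 6: x in {1,2,3,4}, choose 3; 4->3 ok
  pos 7: x in {1,2,3,4}, choose 3; 3->3 ok
  pos 8: x in {1,2,3,4}, choose 3; 3->3 ok
  pos 9: x in {1,2,3,4}, choose 3; 3->3 ok
  pos 10: y in {0}, choose 0; 3->0 ok
  pos 11: x in {1,2,3,4}, choose 4; 0->4 ok
  pos 12: y in {0}, choose 0; 4->0 ok
  pos 13: x in {1,2,3,4}, choose 4; 0->4 ok
  pos 14: y in {0}, choose 0; 4->0 ok
  pos 15: x in {1,2,3,4}, choose 2; 0->2 ok
  pos 16: y in {0}, choose 0; 2->0 ok

0,4,0,2,1,4,3,3,3,3,0,4,0,4,0,2,0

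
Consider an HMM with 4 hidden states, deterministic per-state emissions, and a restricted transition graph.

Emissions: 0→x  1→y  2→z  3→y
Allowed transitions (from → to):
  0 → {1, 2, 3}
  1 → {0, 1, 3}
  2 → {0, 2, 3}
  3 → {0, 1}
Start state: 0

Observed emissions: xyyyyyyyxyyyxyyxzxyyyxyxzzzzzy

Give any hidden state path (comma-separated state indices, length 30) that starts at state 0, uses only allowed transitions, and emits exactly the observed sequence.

  0: obs=x cand={0} pick 0 [start]
  1: obs=y cand={1,3} pick 1 [0->1 ok]
  2: obs=y cand={1,3} pick 3 [1->3 ok]
  3: obs=y cand={1,3} pick 1 [3->1 ok]
  4: obs=y cand={1,3} pick 1 [1->1 ok]
  5: obs=y cand={1,3} pick 1 [1->1 ok]
  6: obs=y cand={1,3} pick 1 [1->1 ok]
  7: obs=y cand={1,3} pick 1 [1->1 ok]
  8: obs=x cand={0} pick 0 [1->0 ok]
  9: obs=y cand={1,3} pick 3 [0->3 ok]
  10: obs=y cand={1,3} pick 1 [3->1 ok]
  11: obs=y cand={1,3} pick 1 [1->1 ok]
  12: obs=x cand={0} pick 0 [1->0 ok]
  13: obs=y cand={1,3} pick 1 [0->1 ok]
  14: obs=y cand={1,3} pick 3 [1->3 ok]
  15: obs=x cand={0} pick 0 [3->0 ok]
  16: obs=z cand={2} pick 2 [0->2 ok]
  17: obs=x cand={0} pick 0 [2->0 ok]
  18: obs=y cand={1,3} pick 1 [0->1 ok]
  19: obs=y cand={1,3} pick 3 [1->3 ok]
  20: obs=y cand={1,3} pick 1 [3->1 ok]
  21: obs=x cand={0} pick 0 [1->0 ok]
  22: obs=y cand={1,3} pick 3 [0->3 ok]
  23: obs=x cand={0} pick 0 [3->0 ok]
  24: obs=z cand={2} pick 2 [0->2 ok]
  25: obs=z cand={2} pick 2 [2->2 ok]
  26: obs=z cand={2} pick 2 [2->2 ok]
  27: obs=z cand={2} pick 2 [2->2 ok]
  28: obs=z cand={2} pick 2 [2->2 ok]
  29: obs=y cand={1,3} pick 3 [2->3 ok]

0,1,3,1,1,1,1,1,0,3,1,1,0,1,3,0,2,0,1,3,1,0,3,0,2,2,2,2,2,3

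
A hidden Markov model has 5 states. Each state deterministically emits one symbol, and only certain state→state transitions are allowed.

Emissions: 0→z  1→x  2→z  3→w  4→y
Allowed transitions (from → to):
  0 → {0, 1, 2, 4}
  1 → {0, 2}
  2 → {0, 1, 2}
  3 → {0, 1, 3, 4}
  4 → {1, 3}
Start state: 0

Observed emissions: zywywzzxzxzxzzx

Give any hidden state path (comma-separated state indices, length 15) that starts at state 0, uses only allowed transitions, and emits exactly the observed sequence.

  t0 'z' -> {0,2}, take 0 (start)
  t1 'y' -> {4}, take 4 (0->4 ok)
  t2 'w' -> {3}, take 3 (4->3 ok)
  t3 'y' -> {4}, take 4 (3->4 ok)
  t4 'w' -> {3}, take 3 (4->3 ok)
  t5 'z' -> {0,2}, take 0 (3->0 ok)
  t6 'z' -> {0,2}, take 2 (0->2 ok)
  t7 'x' -> {1}, take 1 (2->1 ok)
  t8 'z' -> {0,2}, take 2 (1->2 ok)
  t9 'x' -> {1}, take 1 (2->1 ok)
  t10 'z' -> {0,2}, take 2 (1->2 ok)
  t11 'x' -> {1}, take 1 (2->1 ok)
  t12 'z' -> {0,2}, take 0 (1->0 ok)
  t13 'z' -> {0,2}, take 0 (0->0 ok)
  t14 'x' -> {1}, take 1 (0->1 ok)

0,4,3,4,3,0,2,1,2,1,2,1,0,0,1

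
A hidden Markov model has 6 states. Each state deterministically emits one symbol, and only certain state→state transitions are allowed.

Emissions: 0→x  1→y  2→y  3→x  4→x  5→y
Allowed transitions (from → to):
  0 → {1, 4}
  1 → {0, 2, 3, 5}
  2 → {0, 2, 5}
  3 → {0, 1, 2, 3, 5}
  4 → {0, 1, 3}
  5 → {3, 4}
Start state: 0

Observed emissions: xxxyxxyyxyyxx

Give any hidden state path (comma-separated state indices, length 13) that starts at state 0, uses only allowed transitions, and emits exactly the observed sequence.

0,4,3,5,4,3,1,5,4,1,5,3,3

  0: obs=x cand={0,3,4} pick 0 [start]
  1: obs=x cand={0,3,4} pick 4 [0->4 ok]
  2: obs=x cand={0,3,4} pick 3 [4->3 ok]
  3: obs=y cand={1,2,5} pick 5 [3->5 ok]
  4: obs=x cand={0,3,4} pick 4 [5->4 ok]
  5: obs=x cand={0,3,4} pick 3 [4->3 ok]
  6: obs=y cand={1,2,5} pick 1 [3->1 ok]
  7: obs=y cand={1,2,5} pick 5 [1->5 ok]
  8: obs=x cand={0,3,4} pick 4 [5->4 ok]
  9: obs=y cand={1,2,5} pick 1 [4->1 ok]
  10: obs=y cand={1,2,5} pick 5 [1->5 ok]
  11: obs=x cand={0,3,4} pick 3 [5->3 ok]
  12: obs=x cand={0,3,4} pick 3 [3->3 ok]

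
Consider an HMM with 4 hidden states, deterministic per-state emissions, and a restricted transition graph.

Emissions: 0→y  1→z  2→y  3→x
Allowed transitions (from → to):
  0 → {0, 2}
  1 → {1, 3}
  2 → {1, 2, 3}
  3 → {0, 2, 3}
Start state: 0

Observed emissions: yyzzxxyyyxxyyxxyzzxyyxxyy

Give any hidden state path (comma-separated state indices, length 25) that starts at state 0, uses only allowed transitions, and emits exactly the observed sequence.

0,2,1,1,3,3,0,0,2,3,3,0,2,3,3,2,1,1,3,0,2,3,3,2,2

  t0 'y' -> {0,2}, take 0 (start)
  t1 'y' -> {0,2}, take 2 (0->2 ok)
  t2 'z' -> {1}, take 1 (2->1 ok)
  t3 'z' -> {1}, take 1 (1->1 ok)
  t4 'x' -> {3}, take 3 (1->3 ok)
  t5 'x' -> {3}, take 3 (3->3 ok)
  t6 'y' -> {0,2}, take 0 (3->0 ok)
  t7 'y' -> {0,2}, take 0 (0->0 ok)
  t8 'y' -> {0,2}, take 2 (0->2 ok)
  t9 'x' -> {3}, take 3 (2->3 ok)
  t10 'x' -> {3}, take 3 (3->3 ok)
  t11 'y' -> {0,2}, take 0 (3->0 ok)
  t12 'y' -> {0,2}, take 2 (0->2 ok)
  t13 'x' -> {3}, take 3 (2->3 ok)
  t14 'x' -> {3}, take 3 (3->3 ok)
  t15 'y' -> {0,2}, take 2 (3->2 ok)
  t16 'z' -> {1}, take 1 (2->1 ok)
  t17 'z' -> {1}, take 1 (1->1 ok)
  t18 'x' -> {3}, take 3 (1->3 ok)
  t19 'y' -> {0,2}, take 0 (3->0 ok)
  t20 'y' -> {0,2}, take 2 (0->2 ok)
  t21 'x' -> {3}, take 3 (2->3 ok)
  t22 'x' -> {3}, take 3 (3->3 ok)
  t23 'y' -> {0,2}, take 2 (3->2 ok)
  t24 'y' -> {0,2}, take 2 (2->2 ok)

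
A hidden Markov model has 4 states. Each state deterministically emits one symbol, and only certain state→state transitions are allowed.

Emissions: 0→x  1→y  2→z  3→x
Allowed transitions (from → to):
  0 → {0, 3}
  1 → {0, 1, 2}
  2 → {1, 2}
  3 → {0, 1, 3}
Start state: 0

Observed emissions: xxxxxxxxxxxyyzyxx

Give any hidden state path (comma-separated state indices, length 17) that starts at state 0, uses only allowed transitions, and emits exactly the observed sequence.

  [0] x  {0,3}  => 0  start
  [1] x  {0,3}  => 0  0->0 ok
  [2] x  {0,3}  => 0  0->0 ok
  [3] x  {0,3}  => 0  0->0 ok
  [4] x  {0,3}  => 0  0->0 ok
  [5] x  {0,3}  => 3  0->3 ok
  [6] x  {0,3}  => 3  3->3 ok
  [7] x  {0,3}  => 0  3->0 ok
  [8] x  {0,3}  => 0  0->0 ok
  [9] x  {0,3}  => 3  0->3 ok
  [10] x  {0,3}  => 3  3->3 ok
  [11] y  {1}  => 1  3->1 ok
  [12] y  {1}  => 1  1->1 ok
  [13] z  {2}  => 2  1->2 ok
  [14] y  {1}  => 1  2->1 ok
  [15] x  {0,3}  => 0  1->0 ok
  [16] x  {0,3}  => 3  0->3 ok

0,0,0,0,0,3,3,0,0,3,3,1,1,2,1,0,3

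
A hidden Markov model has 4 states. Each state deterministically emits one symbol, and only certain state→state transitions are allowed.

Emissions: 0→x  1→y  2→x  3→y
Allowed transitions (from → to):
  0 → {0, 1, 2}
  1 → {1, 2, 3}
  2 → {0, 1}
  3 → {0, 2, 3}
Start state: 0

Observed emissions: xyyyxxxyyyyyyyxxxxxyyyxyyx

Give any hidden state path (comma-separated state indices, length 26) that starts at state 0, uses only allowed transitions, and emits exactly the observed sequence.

  t0 'x' -> {0,2}, take 0 (start)
  t1 'y' -> {1,3}, take 1 (0->1 ok)
  t2 'y' -> {1,3}, take 1 (1->1 ok)
  t3 'y' -> {1,3}, take 3 (1->3 ok)
  t4 'x' -> {0,2}, take 0 (3->0 ok)
  t5 'x' -> {0,2}, take 2 (0->2 ok)
  t6 'x' -> {0,2}, take 0 (2->0 ok)
  t7 'y' -> {1,3}, take 1 (0->1 ok)
  t8 'y' -> {1,3}, take 3 (1->3 ok)
  t9 'y' -> {1,3}, take 3 (3->3 ok)
  t10 'y' -> {1,3}, take 3 (3->3 ok)
  t11 'y' -> {1,3}, take 3 (3->3 ok)
  t12 'y' -> {1,3}, take 3 (3->3 ok)
  t13 'y' -> {1,3}, take 3 (3->3 ok)
  t14 'x' -> {0,2}, take 0 (3->0 ok)
  t15 'x' -> {0,2}, take 2 (0->2 ok)
  t16 'x' -> {0,2}, take 0 (2->0 ok)
  t17 'x' -> {0,2}, take 2 (0->2 ok)
  t18 'x' -> {0,2}, take 0 (2->0 ok)
  t19 'y' -> {1,3}, take 1 (0->1 ok)
  t20 'y' -> {1,3}, take 3 (1->3 ok)
  t21 'y' -> {1,3}, take 3 (3->3 ok)
  t22 'x' -> {0,2}, take 2 (3->2 ok)
  t23 'y' -> {1,3}, take 1 (2->1 ok)
  t24 'y' -> {1,3}, take 3 (1->3 ok)
  t25 'x' -> {0,2}, take 2 (3->2 ok)

0,1,1,3,0,2,0,1,3,3,3,3,3,3,0,2,0,2,0,1,3,3,2,1,3,2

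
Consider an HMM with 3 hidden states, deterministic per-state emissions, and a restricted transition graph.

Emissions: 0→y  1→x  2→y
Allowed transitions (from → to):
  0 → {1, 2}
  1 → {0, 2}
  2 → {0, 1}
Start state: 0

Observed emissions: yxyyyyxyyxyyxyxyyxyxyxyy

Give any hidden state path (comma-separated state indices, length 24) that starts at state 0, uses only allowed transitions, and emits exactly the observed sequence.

0,1,2,0,2,0,1,2,0,1,0,2,1,2,1,2,0,1,2,1,0,1,0,2

  0: obs=y cand={0,2} pick 0 [start]
  1: obs=x cand={1} pick 1 [0->1 ok]
  2: obs=y cand={0,2} pick 2 [1->2 ok]
  3: obs=y cand={0,2} pick 0 [2->0 ok]
  4: obs=y cand={0,2} pick 2 [0->2 ok]
  5: obs=y cand={0,2} pick 0 [2->0 ok]
  6: obs=x cand={1} pick 1 [0->1 ok]
  7: obs=y cand={0,2} pick 2 [1->2 ok]
  8: obs=y cand={0,2} pick 0 [2->0 ok]
  9: obs=x cand={1} pick 1 [0->1 ok]
  10: obs=y cand={0,2} pick 0 [1->0 ok]
  11: obs=y cand={0,2} pick 2 [0->2 ok]
  12: obs=x cand={1} pick 1 [2->1 ok]
  13: obs=y cand={0,2} pick 2 [1->2 ok]
  14: obs=x cand={1} pick 1 [2->1 ok]
  15: obs=y cand={0,2} pick 2 [1->2 ok]
  16: obs=y cand={0,2} pick 0 [2->0 ok]
  17: obs=x cand={1} pick 1 [0->1 ok]
  18: obs=y cand={0,2} pick 2 [1->2 ok]
  19: obs=x cand={1} pick 1 [2->1 ok]
  20: obs=y cand={0,2} pick 0 [1->0 ok]
  21: obs=x cand={1} pick 1 [0->1 ok]
  22: obs=y cand={0,2} pick 0 [1->0 ok]
  23: obs=y cand={0,2} pick 2 [0->2 ok]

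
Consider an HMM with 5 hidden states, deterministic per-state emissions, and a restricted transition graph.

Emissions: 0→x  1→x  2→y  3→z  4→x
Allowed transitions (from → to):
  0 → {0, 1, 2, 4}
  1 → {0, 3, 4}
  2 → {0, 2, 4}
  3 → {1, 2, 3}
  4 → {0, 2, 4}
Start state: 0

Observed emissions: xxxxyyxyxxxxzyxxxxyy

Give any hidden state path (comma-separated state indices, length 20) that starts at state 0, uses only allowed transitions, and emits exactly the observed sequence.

  [0] x  {0,1,4}  => 0  start
  [1] x  {0,1,4}  => 1  0->1 ok
  [2] x  {0,1,4}  => 4  1->4 ok
  [3] x  {0,1,4}  => 4  4->4 ok
  [4] y  {2}  => 2  4->2 ok
  [5] y  {2}  => 2  2->2 ok
  [6] x  {0,1,4}  => 0  2->0 ok
  [7] y  {2}  => 2  0->2 ok
  [8] x  {0,1,4}  => 0  2->0 ok
  [9] x  {0,1,4}  => 4  0->4 ok
  [10] x  {0,1,4}  => 0  4->0 ok
  [11] x  {0,1,4}  => 1  0->1 ok
  [12] z  {3}  => 3  1->3 ok
  [13] y  {2}  => 2  3->2 ok
  [14] x  {0,1,4}  => 4  2->4 ok
  [15] x  {0,1,4}  => 4  4->4 ok
  [16] x  {0,1,4}  => 4  4->4 ok
  [17] x  {0,1,4}  => 4  4->4 ok
  [18] y  {2}  => 2  4->2 ok
  [19] y  {2}  => 2  2->2 ok

0,1,4,4,2,2,0,2,0,4,0,1,3,2,4,4,4,4,2,2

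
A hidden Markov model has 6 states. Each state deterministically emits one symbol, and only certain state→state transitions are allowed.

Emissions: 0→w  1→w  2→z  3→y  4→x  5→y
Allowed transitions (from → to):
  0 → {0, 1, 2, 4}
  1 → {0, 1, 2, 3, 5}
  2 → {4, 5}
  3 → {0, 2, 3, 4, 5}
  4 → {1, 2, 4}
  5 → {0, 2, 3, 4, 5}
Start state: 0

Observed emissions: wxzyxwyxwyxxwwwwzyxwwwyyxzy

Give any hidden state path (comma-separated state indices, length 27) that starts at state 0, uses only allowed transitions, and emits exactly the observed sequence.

  pos 0: w in {0,1}, choose 0; start
  pos 1: x in {4}, choose 4; 0->4 ok
  pos 2: z in {2}, choose 2; 4->2 ok
  pos 3: y in {3,5}, choose 5; 2->5 ok
  pos 4: x in {4}, choose 4; 5->4 ok
  pos 5: w in {0,1}, choose 1; 4->1 ok
  pos 6: y in {3,5}, choose 5; 1->5 ok
  pos 7: x in {4}, choose 4; 5->4 ok
  pos 8: w in {0,1}, choose 1; 4->1 ok
  pos 9: y in {3,5}, choose 3; 1->3 ok
  pos 10: x in {4}, choose 4; 3->4 ok
  pos 11: x in {4}, choose 4; 4->4 ok
  pos 12: w in {0,1}, choose 1; 4->1 ok
  pos 13: w in {0,1}, choose 0; 1->0 ok
  pos 14: w in {0,1}, choose 1; 0->1 ok
  pos 15: w in {0,1}, choose 0; 1->0 ok
  pos 16: z in {2}, choose 2; 0->2 ok
  pos 17: y in {3,5}, choose 5; 2->5 ok
  pos 18: x in {4}, choose 4; 5->4 ok
  pos 19: w in {0,1}, choose 1; 4->1 ok
  pos 20: w in {0,1}, choose 0; 1->0 ok
  pos 21: w in {0,1}, choose 1; 0->1 ok
  pos 22: y in {3,5}, choose 5; 1->5 ok
  pos 23: y in {3,5}, choose 5; 5->5 ok
  pos 24: x in {4}, choose 4; 5->4 ok
  pos 25: z in {2}, choose 2; 4->2 ok
  pos 26: y in {3,5}, choose 5; 2->5 ok

0,4,2,5,4,1,5,4,1,3,4,4,1,0,1,0,2,5,4,1,0,1,5,5,4,2,5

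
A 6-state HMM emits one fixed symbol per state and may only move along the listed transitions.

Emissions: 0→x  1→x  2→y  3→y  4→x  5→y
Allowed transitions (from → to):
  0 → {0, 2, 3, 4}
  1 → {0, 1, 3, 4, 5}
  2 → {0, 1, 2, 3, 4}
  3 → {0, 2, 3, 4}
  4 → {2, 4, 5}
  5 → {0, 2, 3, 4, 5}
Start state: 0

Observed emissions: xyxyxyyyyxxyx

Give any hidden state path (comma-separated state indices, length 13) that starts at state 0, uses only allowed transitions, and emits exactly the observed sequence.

  pos 0: x in {0,1,4}, choose 0; start
  pos 1: y in {2,3,5}, choose 3; 0->3 ok
  pos 2: x in {0,1,4}, choose 0; 3->0 ok
  pos 3: y in {2,3,5}, choose 3; 0->3 ok
  pos 4: x in {0,1,4}, choose 4; 3->4 ok
  pos 5: y in {2,3,5}, choose 2; 4->2 ok
  pos 6: y in {2,3,5}, choose 2; 2->2 ok
  pos 7: y in {2,3,5}, choose 3; 2->3 ok
  pos 8: y in {2,3,5}, choose 2; 3->2 ok
  pos 9: x in {0,1,4}, choose 1; 2->1 ok
  pos 10: x in {0,1,4}, choose 4; 1->4 ok
  pos 11: y in {2,3,5}, choose 5; 4->5 ok
  pos 12: x in {0,1,4}, choose 0; 5->0 ok

0,3,0,3,4,2,2,3,2,1,4,5,0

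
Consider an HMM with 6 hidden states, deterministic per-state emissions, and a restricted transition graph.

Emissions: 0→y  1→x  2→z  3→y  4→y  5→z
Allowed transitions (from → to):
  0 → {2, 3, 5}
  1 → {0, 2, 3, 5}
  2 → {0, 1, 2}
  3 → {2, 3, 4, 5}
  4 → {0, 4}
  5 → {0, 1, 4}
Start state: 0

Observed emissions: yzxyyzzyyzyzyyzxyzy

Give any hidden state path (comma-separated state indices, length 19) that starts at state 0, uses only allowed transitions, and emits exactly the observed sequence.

  t0 'y' -> {0,3,4}, take 0 (start)
  t1 'z' -> {2,5}, take 2 (0->2 ok)
  t2 'x' -> {1}, take 1 (2->1 ok)
  t3 'y' -> {0,3,4}, take 0 (1->0 ok)
  t4 'y' -> {0,3,4}, take 3 (0->3 ok)
  t5 'z' -> {2,5}, take 2 (3->2 ok)
  t6 'z' -> {2,5}, take 2 (2->2 ok)
  t7 'y' -> {0,3,4}, take 0 (2->0 ok)
  t8 'y' -> {0,3,4}, take 3 (0->3 ok)
  t9 'z' -> {2,5}, take 2 (3->2 ok)
  t10 'y' -> {0,3,4}, take 0 (2->0 ok)
  t11 'z' -> {2,5}, take 5 (0->5 ok)
  t12 'y' -> {0,3,4}, take 4 (5->4 ok)
  t13 'y' -> {0,3,4}, take 0 (4->0 ok)
  t14 'z' -> {2,5}, take 2 (0->2 ok)
  t15 'x' -> {1}, take 1 (2->1 ok)
  t16 'y' -> {0,3,4}, take 3 (1->3 ok)
  t17 'z' -> {2,5}, take 5 (3->5 ok)
  t18 'y' -> {0,3,4}, take 4 (5->4 ok)

0,2,1,0,3,2,2,0,3,2,0,5,4,0,2,1,3,5,4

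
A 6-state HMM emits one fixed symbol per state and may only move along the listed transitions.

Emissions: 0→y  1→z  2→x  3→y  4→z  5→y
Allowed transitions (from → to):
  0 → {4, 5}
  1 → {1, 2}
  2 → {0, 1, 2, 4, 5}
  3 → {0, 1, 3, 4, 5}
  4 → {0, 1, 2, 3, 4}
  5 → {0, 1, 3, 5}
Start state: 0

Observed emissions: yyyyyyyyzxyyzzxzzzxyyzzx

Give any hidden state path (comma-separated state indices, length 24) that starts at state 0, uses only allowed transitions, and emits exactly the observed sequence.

0,5,5,0,5,3,0,5,1,2,0,5,1,1,2,4,4,1,2,5,5,1,1,2

  [0] y  {0,3,5}  => 0  start
  [1] y  {0,3,5}  => 5  0->5 ok
  [2] y  {0,3,5}  => 5  5->5 ok
  [3] y  {0,3,5}  => 0  5->0 ok
  [4] y  {0,3,5}  => 5  0->5 ok
  [5] y  {0,3,5}  => 3  5->3 ok
  [6] y  {0,3,5}  => 0  3->0 ok
  [7] y  {0,3,5}  => 5  0->5 ok
  [8] z  {1,4}  => 1  5->1 ok
  [9] x  {2}  => 2  1->2 ok
  [10] y  {0,3,5}  => 0  2->0 ok
  [11] y  {0,3,5}  => 5  0->5 ok
  [12] z  {1,4}  => 1  5->1 ok
  [13] z  {1,4}  => 1  1->1 ok
  [14] x  {2}  => 2  1->2 ok
  [15] z  {1,4}  => 4  2->4 ok
  [16] z  {1,4}  => 4  4->4 ok
  [17] z  {1,4}  => 1  4->1 ok
  [18] x  {2}  => 2  1->2 ok
  [19] y  {0,3,5}  => 5  2->5 ok
  [20] y  {0,3,5}  => 5  5->5 ok
  [21] z  {1,4}  => 1  5->1 ok
  [22] z  {1,4}  => 1  1->1 ok
  [23] x  {2}  => 2  1->2 ok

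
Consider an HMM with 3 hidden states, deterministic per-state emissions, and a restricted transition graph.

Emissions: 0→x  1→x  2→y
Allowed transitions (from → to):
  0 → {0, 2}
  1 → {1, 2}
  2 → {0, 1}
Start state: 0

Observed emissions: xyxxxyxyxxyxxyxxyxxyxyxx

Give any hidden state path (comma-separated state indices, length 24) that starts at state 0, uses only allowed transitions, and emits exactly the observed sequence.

  0: obs=x cand={0,1} pick 0 [start]
  1: obs=y cand={2} pick 2 [0->2 ok]
  2: obs=x cand={0,1} pick 0 [2->0 ok]
  3: obs=x cand={0,1} pick 0 [0->0 ok]
  4: obs=x cand={0,1} pick 0 [0->0 ok]
  5: obs=y cand={2} pick 2 [0->2 ok]
  6: obs=x cand={0,1} pick 1 [2->1 ok]
  7: obs=y cand={2} pick 2 [1->2 ok]
  8: obs=x cand={0,1} pick 0 [2->0 ok]
  9: obs=x cand={0,1} pick 0 [0->0 ok]
  10: obs=y cand={2} pick 2 [0->2 ok]
  11: obs=x cand={0,1} pick 1 [2->1 ok]
  12: obs=x cand={0,1} pick 1 [1->1 ok]
  13: obs=y cand={2} pick 2 [1->2 ok]
  14: obs=x cand={0,1} pick 0 [2->0 ok]
  15: obs=x cand={0,1} pick 0 [0->0 ok]
  16: obs=y cand={2} pick 2 [0->2 ok]
  17: obs=x cand={0,1} pick 0 [2->0 ok]
  18: obs=x cand={0,1} pick 0 [0->0 ok]
  19: obs=y cand={2} pick 2 [0->2 ok]
  20: obs=x cand={0,1} pick 1 [2->1 ok]
  21: obs=y cand={2} pick 2 [1->2 ok]
  22: obs=x cand={0,1} pick 1 [2->1 ok]
  23: obs=x cand={0,1} pick 1 [1->1 ok]

0,2,0,0,0,2,1,2,0,0,2,1,1,2,0,0,2,0,0,2,1,2,1,1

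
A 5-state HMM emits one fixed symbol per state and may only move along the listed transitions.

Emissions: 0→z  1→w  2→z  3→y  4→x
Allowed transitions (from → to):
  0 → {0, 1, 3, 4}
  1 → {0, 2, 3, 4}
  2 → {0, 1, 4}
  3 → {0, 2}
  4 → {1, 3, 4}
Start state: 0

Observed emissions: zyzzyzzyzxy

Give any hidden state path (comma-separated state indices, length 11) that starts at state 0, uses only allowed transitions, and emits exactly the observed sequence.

0,3,2,0,3,2,0,3,2,4,3

  0: obs=z cand={0,2} pick 0 [start]
  1: obs=y cand={3} pick 3 [0->3 ok]
  2: obs=z cand={0,2} pick 2 [3->2 ok]
  3: obs=z cand={0,2} pick 0 [2->0 ok]
  4: obs=y cand={3} pick 3 [0->3 ok]
  5: obs=z cand={0,2} pick 2 [3->2 ok]
  6: obs=z cand={0,2} pick 0 [2->0 ok]
  7: obs=y cand={3} pick 3 [0->3 ok]
  8: obs=z cand={0,2} pick 2 [3->2 ok]
  9: obs=x cand={4} pick 4 [2->4 ok]
  10: obs=y cand={3} pick 3 [4->3 ok]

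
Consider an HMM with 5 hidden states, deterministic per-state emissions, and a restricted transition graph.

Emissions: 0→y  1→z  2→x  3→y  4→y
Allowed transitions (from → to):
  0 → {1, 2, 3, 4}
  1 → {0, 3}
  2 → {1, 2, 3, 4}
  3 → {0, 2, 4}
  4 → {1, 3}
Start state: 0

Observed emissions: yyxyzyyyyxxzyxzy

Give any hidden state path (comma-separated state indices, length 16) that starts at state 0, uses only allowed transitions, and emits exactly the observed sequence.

0,3,2,4,1,3,4,3,0,2,2,1,3,2,1,0

  t0 'y' -> {0,3,4}, take 0 (start)
  t1 'y' -> {0,3,4}, take 3 (0->3 ok)
  t2 'x' -> {2}, take 2 (3->2 ok)
  t3 'y' -> {0,3,4}, take 4 (2->4 ok)
  t4 'z' -> {1}, take 1 (4->1 ok)
  t5 'y' -> {0,3,4}, take 3 (1->3 ok)
  t6 'y' -> {0,3,4}, take 4 (3->4 ok)
  t7 'y' -> {0,3,4}, take 3 (4->3 ok)
  t8 'y' -> {0,3,4}, take 0 (3->0 ok)
  t9 'x' -> {2}, take 2 (0->2 ok)
  t10 'x' -> {2}, take 2 (2->2 ok)
  t11 'z' -> {1}, take 1 (2->1 ok)
  t12 'y' -> {0,3,4}, take 3 (1->3 ok)
  t13 'x' -> {2}, take 2 (3->2 ok)
  t14 'z' -> {1}, take 1 (2->1 ok)
  t15 'y' -> {0,3,4}, take 0 (1->0 ok)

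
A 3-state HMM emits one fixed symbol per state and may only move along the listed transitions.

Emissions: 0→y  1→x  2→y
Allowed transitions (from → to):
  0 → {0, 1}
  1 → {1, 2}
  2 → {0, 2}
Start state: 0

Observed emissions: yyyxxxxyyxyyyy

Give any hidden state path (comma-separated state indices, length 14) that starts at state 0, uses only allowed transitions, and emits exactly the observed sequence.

0,0,0,1,1,1,1,2,0,1,2,2,2,2

  0: obs=y cand={0,2} pick 0 [start]
  1: obs=y cand={0,2} pick 0 [0->0 ok]
  2: obs=y cand={0,2} pick 0 [0->0 ok]
  3: obs=x cand={1} pick 1 [0->1 ok]
  4: obs=x cand={1} pick 1 [1->1 ok]
  5: obs=x cand={1} pick 1 [1->1 ok]
  6: obs=x cand={1} pick 1 [1->1 ok]
  7: obs=y cand={0,2} pick 2 [1->2 ok]
  8: obs=y cand={0,2} pick 0 [2->0 ok]
  9: obs=x cand={1} pick 1 [0->1 ok]
  10: obs=y cand={0,2} pick 2 [1->2 ok]
  11: obs=y cand={0,2} pick 2 [2->2 ok]
  12: obs=y cand={0,2} pick 2 [2->2 ok]
  13: obs=y cand={0,2} pick 2 [2->2 ok]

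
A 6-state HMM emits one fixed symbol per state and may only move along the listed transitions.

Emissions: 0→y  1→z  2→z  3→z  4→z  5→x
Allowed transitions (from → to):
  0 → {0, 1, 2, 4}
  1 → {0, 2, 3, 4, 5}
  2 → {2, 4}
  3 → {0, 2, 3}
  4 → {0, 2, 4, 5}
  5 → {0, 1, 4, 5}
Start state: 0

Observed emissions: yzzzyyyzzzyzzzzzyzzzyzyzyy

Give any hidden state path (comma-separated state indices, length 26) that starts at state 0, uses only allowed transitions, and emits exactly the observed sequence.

0,1,2,4,0,0,0,4,4,4,0,2,4,2,4,4,0,2,2,4,0,1,0,4,0,0

  t0 'y' -> {0}, take 0 (start)
  t1 'z' -> {1,2,3,4}, take 1 (0->1 ok)
  t2 'z' -> {1,2,3,4}, take 2 (1->2 ok)
  t3 'z' -> {1,2,3,4}, take 4 (2->4 ok)
  t4 'y' -> {0}, take 0 (4->0 ok)
  t5 'y' -> {0}, take 0 (0->0 ok)
  t6 'y' -> {0}, take 0 (0->0 ok)
  t7 'z' -> {1,2,3,4}, take 4 (0->4 ok)
  t8 'z' -> {1,2,3,4}, take 4 (4->4 ok)
  t9 'z' -> {1,2,3,4}, take 4 (4->4 ok)
  t10 'y' -> {0}, take 0 (4->0 ok)
  t11 'z' -> {1,2,3,4}, take 2 (0->2 ok)
  t12 'z' -> {1,2,3,4}, take 4 (2->4 ok)
  t13 'z' -> {1,2,3,4}, take 2 (4->2 ok)
  t14 'z' -> {1,2,3,4}, take 4 (2->4 ok)
  t15 'z' -> {1,2,3,4}, take 4 (4->4 ok)
  t16 'y' -> {0}, take 0 (4->0 ok)
  t17 'z' -> {1,2,3,4}, take 2 (0->2 ok)
  t18 'z' -> {1,2,3,4}, take 2 (2->2 ok)
  t19 'z' -> {1,2,3,4}, take 4 (2->4 ok)
  t20 'y' -> {0}, take 0 (4->0 ok)
  t21 'z' -> {1,2,3,4}, take 1 (0->1 ok)
  t22 'y' -> {0}, take 0 (1->0 ok)
  t23 'z' -> {1,2,3,4}, take 4 (0->4 ok)
  t24 'y' -> {0}, take 0 (4->0 ok)
  t25 'y' -> {0}, take 0 (0->0 ok)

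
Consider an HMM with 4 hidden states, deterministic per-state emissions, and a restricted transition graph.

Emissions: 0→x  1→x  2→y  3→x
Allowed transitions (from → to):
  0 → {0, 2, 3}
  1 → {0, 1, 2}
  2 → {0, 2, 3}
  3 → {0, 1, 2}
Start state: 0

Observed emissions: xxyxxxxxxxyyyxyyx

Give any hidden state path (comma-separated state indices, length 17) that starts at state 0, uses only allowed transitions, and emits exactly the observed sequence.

  pos 0: x in {0,1,3}, choose 0; start
  pos 1: x in {0,1,3}, choose 0; 0->0 ok
  pos 2: y in {2}, choose 2; 0->2 ok
  pos 3: x in {0,1,3}, choose 0; 2->0 ok
  pos 4: x in {0,1,3}, choose 0; 0->0 ok
  pos 5: x in {0,1,3}, choose 0; 0->0 ok
  pos 6: x in {0,1,3}, choose 3; 0->3 ok
  pos 7: x in {0,1,3}, choose 1; 3->1 ok
  pos 8: x in {0,1,3}, choose 1; 1->1 ok
  pos 9: x in {0,1,3}, choose 1; 1->1 ok
  pos 10: y in {2}, choose 2; 1->2 ok
  pos 11: y in {2}, choose 2; 2->2 ok
  pos 12: y in {2}, choose 2; 2->2 ok
  pos 13: x in {0,1,3}, choose 0; 2->0 ok
  pos 14: y in {2}, choose 2; 0->2 ok
  pos 15: y in {2}, choose 2; 2->2 ok
  pos 16: x in {0,1,3}, choose 3; 2->3 ok

0,0,2,0,0,0,3,1,1,1,2,2,2,0,2,2,3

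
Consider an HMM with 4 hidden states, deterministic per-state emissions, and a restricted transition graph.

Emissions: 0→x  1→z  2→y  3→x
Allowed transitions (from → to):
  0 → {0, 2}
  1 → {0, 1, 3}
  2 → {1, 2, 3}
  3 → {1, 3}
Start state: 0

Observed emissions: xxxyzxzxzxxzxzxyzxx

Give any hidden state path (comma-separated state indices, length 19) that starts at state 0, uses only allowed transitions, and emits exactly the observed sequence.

  [0] x  {0,3}  => 0  start
  [1] x  {0,3}  => 0  0->0 ok
  [2] x  {0,3}  => 0  0->0 ok
  [3] y  {2}  => 2  0->2 ok
  [4] z  {1}  => 1  2->1 ok
  [5] x  {0,3}  => 3  1->3 ok
  [6] z  {1}  => 1  3->1 ok
  [7] x  {0,3}  => 3  1->3 ok
  [8] z  {1}  => 1  3->1 ok
  [9] x  {0,3}  => 3  1->3 ok
  [10] x  {0,3}  => 3  3->3 ok
  [11] z  {1}  => 1  3->1 ok
  [12] x  {0,3}  => 3  1->3 ok
  [13] z  {1}  => 1  3->1 ok
  [14] x  {0,3}  => 0  1->0 ok
  [15] y  {2}  => 2  0->2 ok
  [16] z  {1}  => 1  2->1 ok
  [17] x  {0,3}  => 0  1->0 ok
  [18] x  {0,3}  => 0  0->0 ok

0,0,0,2,1,3,1,3,1,3,3,1,3,1,0,2,1,0,0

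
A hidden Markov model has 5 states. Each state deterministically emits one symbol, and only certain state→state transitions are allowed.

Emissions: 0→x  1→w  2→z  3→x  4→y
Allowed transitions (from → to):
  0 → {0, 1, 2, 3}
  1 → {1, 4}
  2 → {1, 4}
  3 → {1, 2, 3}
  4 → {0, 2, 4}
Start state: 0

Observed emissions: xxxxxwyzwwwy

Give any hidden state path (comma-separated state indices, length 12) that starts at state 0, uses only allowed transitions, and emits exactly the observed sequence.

  t0 'x' -> {0,3}, take 0 (start)
  t1 'x' -> {0,3}, take 0 (0->0 ok)
  t2 'x' -> {0,3}, take 0 (0->0 ok)
  t3 'x' -> {0,3}, take 0 (0->0 ok)
  t4 'x' -> {0,3}, take 3 (0->3 ok)
  t5 'w' -> {1}, take 1 (3->1 ok)
  t6 'y' -> {4}, take 4 (1->4 ok)
  t7 'z' -> {2}, take 2 (4->2 ok)
  t8 'w' -> {1}, take 1 (2->1 ok)
  t9 'w' -> {1}, take 1 (1->1 ok)
  t10 'w' -> {1}, take 1 (1->1 ok)
  t11 'y' -> {4}, take 4 (1->4 ok)

0,0,0,0,3,1,4,2,1,1,1,4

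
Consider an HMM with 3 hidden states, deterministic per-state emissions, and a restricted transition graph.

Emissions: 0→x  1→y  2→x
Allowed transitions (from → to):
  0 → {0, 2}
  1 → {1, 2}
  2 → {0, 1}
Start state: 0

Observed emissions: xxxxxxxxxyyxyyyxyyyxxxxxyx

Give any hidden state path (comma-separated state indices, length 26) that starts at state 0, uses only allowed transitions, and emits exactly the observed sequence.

0,0,2,0,0,0,2,0,2,1,1,2,1,1,1,2,1,1,1,2,0,2,0,2,1,2

  [0] x  {0,2}  => 0  start
  [1] x  {0,2}  => 0  0->0 ok
  [2] x  {0,2}  => 2  0->2 ok
  [3] x  {0,2}  => 0  2->0 ok
  [4] x  {0,2}  => 0  0->0 ok
  [5] x  {0,2}  => 0  0->0 ok
  [6] x  {0,2}  => 2  0->2 ok
  [7] x  {0,2}  => 0  2->0 ok
  [8] x  {0,2}  => 2  0->2 ok
  [9] y  {1}  => 1  2->1 ok
  [10] y  {1}  => 1  1->1 ok
  [11] x  {0,2}  => 2  1->2 ok
  [12] y  {1}  => 1  2->1 ok
  [13] y  {1}  => 1  1->1 ok
  [14] y  {1}  => 1  1->1 ok
  [15] x  {0,2}  => 2  1->2 ok
  [16] y  {1}  => 1  2->1 ok
  [17] y  {1}  => 1  1->1 ok
  [18] y  {1}  => 1  1->1 ok
  [19] x  {0,2}  => 2  1->2 ok
  [20] x  {0,2}  => 0  2->0 ok
  [21] x  {0,2}  => 2  0->2 ok
  [22] x  {0,2}  => 0  2->0 ok
  [23] x  {0,2}  => 2  0->2 ok
  [24] y  {1}  => 1  2->1 ok
  [25] x  {0,2}  => 2  1->2 ok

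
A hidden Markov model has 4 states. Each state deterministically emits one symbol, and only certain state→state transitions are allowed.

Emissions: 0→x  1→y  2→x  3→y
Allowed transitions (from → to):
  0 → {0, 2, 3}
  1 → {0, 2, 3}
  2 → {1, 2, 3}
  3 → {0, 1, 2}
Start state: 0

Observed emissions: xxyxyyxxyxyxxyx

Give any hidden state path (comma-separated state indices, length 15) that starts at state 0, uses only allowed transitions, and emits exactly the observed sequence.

0,2,3,2,1,3,0,2,1,2,1,2,2,1,2

  0: obs=x cand={0,2} pick 0 [start]
  1: obs=x cand={0,2} pick 2 [0->2 ok]
  2: obs=y cand={1,3} pick 3 [2->3 ok]
  3: obs=x cand={0,2} pick 2 [3->2 ok]
  4: obs=y cand={1,3} pick 1 [2->1 ok]
  5: obs=y cand={1,3} pick 3 [1->3 ok]
  6: obs=x cand={0,2} pick 0 [3->0 ok]
  7: obs=x cand={0,2} pick 2 [0->2 ok]
  8: obs=y cand={1,3} pick 1 [2->1 ok]
  9: obs=x cand={0,2} pick 2 [1->2 ok]
  10: obs=y cand={1,3} pick 1 [2->1 ok]
  11: obs=x cand={0,2} pick 2 [1->2 ok]
  12: obs=x cand={0,2} pick 2 [2->2 ok]
  13: obs=y cand={1,3} pick 1 [2->1 ok]
  14: obs=x cand={0,2} pick 2 [1->2 ok]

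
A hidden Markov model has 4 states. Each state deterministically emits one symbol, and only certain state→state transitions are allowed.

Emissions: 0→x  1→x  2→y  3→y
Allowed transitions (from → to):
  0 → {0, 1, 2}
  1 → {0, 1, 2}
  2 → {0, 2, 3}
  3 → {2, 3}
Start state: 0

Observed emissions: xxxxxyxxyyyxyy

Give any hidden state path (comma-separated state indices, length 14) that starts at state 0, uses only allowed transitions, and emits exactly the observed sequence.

0,0,0,1,0,2,0,1,2,2,2,0,2,3

  0: obs=x cand={0,1} pick 0 [start]
  1: obs=x cand={0,1} pick 0 [0->0 ok]
  2: obs=x cand={0,1} pick 0 [0->0 ok]
  3: obs=x cand={0,1} pick 1 [0->1 ok]
  4: obs=x cand={0,1} pick 0 [1->0 ok]
  5: obs=y cand={2,3} pick 2 [0->2 ok]
  6: obs=x cand={0,1} pick 0 [2->0 ok]
  7: obs=x cand={0,1} pick 1 [0->1 ok]
  8: obs=y cand={2,3} pick 2 [1->2 ok]
  9: obs=y cand={2,3} pick 2 [2->2 ok]
  10: obs=y cand={2,3} pick 2 [2->2 ok]
  11: obs=x cand={0,1} pick 0 [2->0 ok]
  12: obs=y cand={2,3} pick 2 [0->2 ok]
  13: obs=y cand={2,3} pick 3 [2->3 ok]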